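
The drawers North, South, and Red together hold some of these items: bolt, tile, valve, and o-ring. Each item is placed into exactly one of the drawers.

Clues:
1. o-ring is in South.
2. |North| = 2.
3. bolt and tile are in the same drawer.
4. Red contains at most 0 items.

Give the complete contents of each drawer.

North = {bolt, tile}; South = {o-ring, valve}; Red = {}

From (1): o-ring ∈ South.
(4): Red already has 0, so the rest are out.
Suppose bolt ∉ North: no assignment then satisfies all the clues, so bolt ∈ North.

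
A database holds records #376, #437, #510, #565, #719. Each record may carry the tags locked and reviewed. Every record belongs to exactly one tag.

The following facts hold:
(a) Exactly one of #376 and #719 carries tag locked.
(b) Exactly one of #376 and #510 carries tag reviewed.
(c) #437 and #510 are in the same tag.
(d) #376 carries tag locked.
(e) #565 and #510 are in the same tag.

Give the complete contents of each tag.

locked = {#376}; reviewed = {#437, #510, #565, #719}

From (d): #376 ∈ locked.
(a) (exactly one): #719 ∉ locked.
(b) (exactly one): #510 ∈ reviewed.
(c): #437 matches #510: #437 ∉ locked.
(c): #437 matches #510: #437 ∈ reviewed.
(e): #565 matches #510: #565 ∉ locked.
(e): #565 matches #510: #565 ∈ reviewed.
Only one tag left: #719 ∈ reviewed.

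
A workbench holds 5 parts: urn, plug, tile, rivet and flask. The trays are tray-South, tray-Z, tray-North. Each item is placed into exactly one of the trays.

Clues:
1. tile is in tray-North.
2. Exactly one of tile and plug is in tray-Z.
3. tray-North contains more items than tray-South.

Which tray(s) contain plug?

plug: tray-Z

From (1): tile ∈ tray-North.
(2) (exactly one): plug ∈ tray-Z.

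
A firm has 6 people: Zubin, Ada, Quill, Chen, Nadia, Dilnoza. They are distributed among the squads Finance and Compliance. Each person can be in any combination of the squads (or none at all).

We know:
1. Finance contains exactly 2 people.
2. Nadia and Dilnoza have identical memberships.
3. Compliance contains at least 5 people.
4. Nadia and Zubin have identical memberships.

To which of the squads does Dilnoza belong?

Dilnoza: Compliance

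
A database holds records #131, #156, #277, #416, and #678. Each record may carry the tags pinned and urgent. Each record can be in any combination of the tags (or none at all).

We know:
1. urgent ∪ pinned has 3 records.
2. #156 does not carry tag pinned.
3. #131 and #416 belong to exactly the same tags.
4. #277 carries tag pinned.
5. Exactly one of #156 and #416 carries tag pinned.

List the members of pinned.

From (2): #156 ∉ pinned.
From (4): #277 ∈ pinned.
(5) (exactly one): #416 ∈ pinned.
(3): #131 matches #416: #131 ∈ pinned.
Suppose #678 ∈ pinned: no assignment then satisfies all the clues, so #678 ∉ pinned.

pinned = {#131, #277, #416}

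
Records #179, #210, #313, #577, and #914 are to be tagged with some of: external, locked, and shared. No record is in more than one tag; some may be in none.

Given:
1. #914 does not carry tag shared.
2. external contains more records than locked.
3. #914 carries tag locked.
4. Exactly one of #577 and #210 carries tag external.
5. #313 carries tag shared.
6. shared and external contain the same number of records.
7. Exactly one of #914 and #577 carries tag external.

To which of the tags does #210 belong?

From (1): #914 ∉ shared.
From (3): #914 ∈ locked.
From (5): #313 ∈ shared.
(7) (exactly one): #577 ∈ external.
(4) (exactly one): #210 ∉ external.
Suppose #210 ∈ locked: no assignment then satisfies all the clues, so #210 ∉ locked.

#210: shared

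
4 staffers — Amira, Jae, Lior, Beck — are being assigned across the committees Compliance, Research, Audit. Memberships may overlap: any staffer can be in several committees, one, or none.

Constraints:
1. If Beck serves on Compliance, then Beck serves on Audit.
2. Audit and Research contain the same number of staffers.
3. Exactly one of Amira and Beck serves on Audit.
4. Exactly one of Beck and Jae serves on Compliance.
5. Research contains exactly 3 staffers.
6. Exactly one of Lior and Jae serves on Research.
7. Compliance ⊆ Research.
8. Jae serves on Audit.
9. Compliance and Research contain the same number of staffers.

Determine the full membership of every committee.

Compliance = {Amira, Beck, Lior}; Research = {Amira, Beck, Lior}; Audit = {Beck, Jae, Lior}

From (8): Jae ∈ Audit.
Suppose Amira ∉ Compliance: no assignment then satisfies all the clues, so Amira ∈ Compliance.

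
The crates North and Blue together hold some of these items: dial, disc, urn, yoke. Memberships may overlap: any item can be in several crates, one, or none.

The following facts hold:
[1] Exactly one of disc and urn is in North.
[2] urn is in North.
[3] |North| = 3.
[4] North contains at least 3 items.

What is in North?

From (2): urn ∈ North.
(1) (exactly one): disc ∉ North.
(3): only 3 candidates remain for North, so all are in.

North = {dial, urn, yoke}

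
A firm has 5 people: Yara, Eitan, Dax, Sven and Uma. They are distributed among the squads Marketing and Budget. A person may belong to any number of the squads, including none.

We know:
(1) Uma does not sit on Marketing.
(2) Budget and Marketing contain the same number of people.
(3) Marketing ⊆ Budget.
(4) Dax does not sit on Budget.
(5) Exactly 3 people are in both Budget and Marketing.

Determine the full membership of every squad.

Marketing = {Eitan, Sven, Yara}; Budget = {Eitan, Sven, Yara}

From (1): Uma ∉ Marketing.
From (4): Dax ∉ Budget.
(3) contrapositive: Dax ∉ Marketing.
Suppose Yara ∉ Marketing: no assignment then satisfies all the clues, so Yara ∈ Marketing.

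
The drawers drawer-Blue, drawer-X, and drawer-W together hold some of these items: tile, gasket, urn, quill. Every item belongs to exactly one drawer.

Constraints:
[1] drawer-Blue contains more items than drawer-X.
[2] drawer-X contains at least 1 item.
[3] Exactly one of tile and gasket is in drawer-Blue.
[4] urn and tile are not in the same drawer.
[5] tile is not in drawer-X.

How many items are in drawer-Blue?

2

From (5): tile ∉ drawer-X.
Suppose quill ∈ drawer-W: no assignment then satisfies all the clues, so quill ∉ drawer-W.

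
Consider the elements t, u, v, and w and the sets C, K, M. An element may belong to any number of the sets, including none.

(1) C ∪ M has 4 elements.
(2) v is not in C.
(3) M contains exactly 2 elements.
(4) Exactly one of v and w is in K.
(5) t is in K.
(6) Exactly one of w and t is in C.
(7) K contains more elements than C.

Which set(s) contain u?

From (2): v ∉ C.
From (5): t ∈ K.
Suppose u ∉ C: no assignment then satisfies all the clues, so u ∈ C.

u: C, K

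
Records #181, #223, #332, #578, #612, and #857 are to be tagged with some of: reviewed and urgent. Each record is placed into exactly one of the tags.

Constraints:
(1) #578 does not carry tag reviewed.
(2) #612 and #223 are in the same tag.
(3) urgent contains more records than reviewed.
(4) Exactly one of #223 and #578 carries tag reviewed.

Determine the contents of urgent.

urgent = {#181, #332, #578, #857}

From (1): #578 ∉ reviewed.
(4) (exactly one): #223 ∈ reviewed.
Only one tag left: #578 ∈ urgent.
(2): #612 matches #223: #612 ∈ reviewed.
Suppose #181 ∉ urgent: no assignment then satisfies all the clues, so #181 ∈ urgent.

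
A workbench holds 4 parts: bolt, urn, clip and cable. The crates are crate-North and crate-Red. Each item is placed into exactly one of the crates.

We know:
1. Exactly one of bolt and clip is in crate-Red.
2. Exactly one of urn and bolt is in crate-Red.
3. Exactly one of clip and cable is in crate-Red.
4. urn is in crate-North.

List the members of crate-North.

From (4): urn ∈ crate-North.
(2) (exactly one): bolt ∈ crate-Red.
(1) (exactly one): clip ∉ crate-Red.
(3) (exactly one): cable ∈ crate-Red.
Only one crate left: clip ∈ crate-North.

crate-North = {clip, urn}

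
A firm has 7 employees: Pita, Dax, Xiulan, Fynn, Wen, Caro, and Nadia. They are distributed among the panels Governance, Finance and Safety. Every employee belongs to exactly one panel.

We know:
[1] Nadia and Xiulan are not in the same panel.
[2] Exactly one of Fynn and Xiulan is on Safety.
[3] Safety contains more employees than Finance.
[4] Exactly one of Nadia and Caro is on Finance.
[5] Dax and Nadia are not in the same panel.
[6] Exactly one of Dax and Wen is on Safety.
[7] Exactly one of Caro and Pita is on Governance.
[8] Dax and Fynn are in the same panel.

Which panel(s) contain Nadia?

Nadia: Finance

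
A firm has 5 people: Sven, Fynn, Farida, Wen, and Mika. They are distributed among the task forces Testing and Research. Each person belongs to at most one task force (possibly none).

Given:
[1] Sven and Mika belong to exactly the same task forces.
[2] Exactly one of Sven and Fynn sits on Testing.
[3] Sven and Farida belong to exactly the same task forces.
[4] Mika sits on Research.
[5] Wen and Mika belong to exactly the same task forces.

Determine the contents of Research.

From (4): Mika ∈ Research.
(1): Sven matches Mika: Sven ∉ Testing.
(1): Sven matches Mika: Sven ∈ Research.
(2) (exactly one): Fynn ∈ Testing.
(3): Farida matches Sven: Farida ∉ Testing.
(3): Farida matches Sven: Farida ∈ Research.
(5): Wen matches Mika: Wen ∉ Testing.
(5): Wen matches Mika: Wen ∈ Research.

Research = {Farida, Mika, Sven, Wen}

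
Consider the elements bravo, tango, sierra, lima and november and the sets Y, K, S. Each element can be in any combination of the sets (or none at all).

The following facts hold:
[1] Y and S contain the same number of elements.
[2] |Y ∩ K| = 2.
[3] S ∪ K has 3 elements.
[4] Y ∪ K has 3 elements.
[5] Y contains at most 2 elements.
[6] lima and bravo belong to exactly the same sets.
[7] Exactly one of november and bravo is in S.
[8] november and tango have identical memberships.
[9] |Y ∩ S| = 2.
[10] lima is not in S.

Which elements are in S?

From (10): lima ∉ S.
(6): bravo matches lima: bravo ∉ S.
(7) (exactly one): november ∈ S.
(8): tango matches november: tango ∈ S.
Suppose sierra ∈ S: no assignment then satisfies all the clues, so sierra ∉ S.

S = {november, tango}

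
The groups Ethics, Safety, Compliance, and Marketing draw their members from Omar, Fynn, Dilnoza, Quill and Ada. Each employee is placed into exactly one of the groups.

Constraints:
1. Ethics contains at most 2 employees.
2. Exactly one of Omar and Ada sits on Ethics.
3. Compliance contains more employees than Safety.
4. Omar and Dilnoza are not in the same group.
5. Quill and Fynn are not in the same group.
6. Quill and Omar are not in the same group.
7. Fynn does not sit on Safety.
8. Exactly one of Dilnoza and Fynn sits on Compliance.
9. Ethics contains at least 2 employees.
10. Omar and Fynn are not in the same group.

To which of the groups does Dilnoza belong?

Dilnoza: Compliance

From (7): Fynn ∉ Safety.
Suppose Dilnoza ∈ Ethics: no assignment then satisfies all the clues, so Dilnoza ∉ Ethics.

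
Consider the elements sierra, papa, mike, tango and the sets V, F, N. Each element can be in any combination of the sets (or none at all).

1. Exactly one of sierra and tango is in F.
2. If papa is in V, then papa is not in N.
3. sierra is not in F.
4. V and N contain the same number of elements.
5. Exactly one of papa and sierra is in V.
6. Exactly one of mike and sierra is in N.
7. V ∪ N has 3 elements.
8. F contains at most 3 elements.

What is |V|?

2

From (3): sierra ∉ F.
(1) (exactly one): tango ∈ F.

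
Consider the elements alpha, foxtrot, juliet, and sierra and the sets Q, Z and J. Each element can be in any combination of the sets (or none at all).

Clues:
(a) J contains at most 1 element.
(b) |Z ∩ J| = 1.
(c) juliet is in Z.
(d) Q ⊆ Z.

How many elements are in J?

1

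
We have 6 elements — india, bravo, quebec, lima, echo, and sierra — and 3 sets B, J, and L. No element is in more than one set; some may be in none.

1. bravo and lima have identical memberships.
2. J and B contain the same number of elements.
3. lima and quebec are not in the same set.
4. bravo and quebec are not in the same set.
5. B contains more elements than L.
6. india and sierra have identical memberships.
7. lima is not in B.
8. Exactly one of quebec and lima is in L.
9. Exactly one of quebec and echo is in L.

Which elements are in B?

B = {india, sierra}

From (7): lima ∉ B.
(1): bravo matches lima: bravo ∉ B.
Suppose india ∉ B: no assignment then satisfies all the clues, so india ∈ B.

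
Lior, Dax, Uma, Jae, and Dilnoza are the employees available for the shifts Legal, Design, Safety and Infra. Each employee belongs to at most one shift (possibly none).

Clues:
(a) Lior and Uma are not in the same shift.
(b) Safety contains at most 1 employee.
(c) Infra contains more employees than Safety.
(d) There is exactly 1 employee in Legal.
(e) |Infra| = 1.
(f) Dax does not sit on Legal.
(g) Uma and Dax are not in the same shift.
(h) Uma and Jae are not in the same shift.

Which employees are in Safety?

Safety = {}

From (f): Dax ∉ Legal.
Suppose Lior ∈ Safety: no assignment then satisfies all the clues, so Lior ∉ Safety.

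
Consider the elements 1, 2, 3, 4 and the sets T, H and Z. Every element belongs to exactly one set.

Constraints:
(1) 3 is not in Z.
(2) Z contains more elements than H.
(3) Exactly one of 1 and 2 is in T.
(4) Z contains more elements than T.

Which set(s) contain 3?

3: H

From (1): 3 ∉ Z.
Suppose 3 ∈ T: no assignment then satisfies all the clues, so 3 ∉ T.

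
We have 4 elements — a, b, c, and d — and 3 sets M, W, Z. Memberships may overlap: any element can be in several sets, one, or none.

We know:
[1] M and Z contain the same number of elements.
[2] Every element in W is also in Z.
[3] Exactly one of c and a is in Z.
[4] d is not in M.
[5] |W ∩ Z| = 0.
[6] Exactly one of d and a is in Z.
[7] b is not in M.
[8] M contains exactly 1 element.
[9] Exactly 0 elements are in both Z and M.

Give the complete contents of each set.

From (4): d ∉ M.
From (7): b ∉ M.
Suppose a ∈ M: no assignment then satisfies all the clues, so a ∉ M.

M = {c}; W = {}; Z = {a}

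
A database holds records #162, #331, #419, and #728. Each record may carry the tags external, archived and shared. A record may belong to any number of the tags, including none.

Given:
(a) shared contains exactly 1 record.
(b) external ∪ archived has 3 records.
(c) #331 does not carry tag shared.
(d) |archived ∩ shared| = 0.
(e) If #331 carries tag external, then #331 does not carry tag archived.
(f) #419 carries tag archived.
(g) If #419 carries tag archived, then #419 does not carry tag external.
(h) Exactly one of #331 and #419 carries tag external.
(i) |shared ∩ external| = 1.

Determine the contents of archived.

archived = {#419}

From (c): #331 ∉ shared.
From (f): #419 ∈ archived.
(g): #419 ∉ external.
(h) (exactly one): #331 ∈ external.
(e): #331 ∉ archived.
Suppose #162 ∈ archived: no assignment then satisfies all the clues, so #162 ∉ archived.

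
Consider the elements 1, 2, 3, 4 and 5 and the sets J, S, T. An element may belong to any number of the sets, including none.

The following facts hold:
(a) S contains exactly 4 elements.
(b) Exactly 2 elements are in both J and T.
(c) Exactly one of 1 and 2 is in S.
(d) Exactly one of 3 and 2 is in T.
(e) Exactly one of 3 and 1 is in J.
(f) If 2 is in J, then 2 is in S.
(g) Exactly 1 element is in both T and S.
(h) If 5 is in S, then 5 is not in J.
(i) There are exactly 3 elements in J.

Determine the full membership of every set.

J = {1, 2, 4}; S = {2, 3, 4, 5}; T = {1, 2}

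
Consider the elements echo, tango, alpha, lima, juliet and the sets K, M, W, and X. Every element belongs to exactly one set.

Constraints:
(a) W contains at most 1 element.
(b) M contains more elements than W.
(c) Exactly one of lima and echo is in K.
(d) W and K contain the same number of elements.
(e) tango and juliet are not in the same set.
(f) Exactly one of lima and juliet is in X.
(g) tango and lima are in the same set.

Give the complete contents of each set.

K = {echo}; M = {lima, tango}; W = {alpha}; X = {juliet}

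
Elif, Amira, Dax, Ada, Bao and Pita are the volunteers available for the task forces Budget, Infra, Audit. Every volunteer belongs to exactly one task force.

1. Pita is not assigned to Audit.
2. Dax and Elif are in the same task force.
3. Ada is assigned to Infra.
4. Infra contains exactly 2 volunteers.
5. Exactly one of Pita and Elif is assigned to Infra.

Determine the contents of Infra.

Infra = {Ada, Pita}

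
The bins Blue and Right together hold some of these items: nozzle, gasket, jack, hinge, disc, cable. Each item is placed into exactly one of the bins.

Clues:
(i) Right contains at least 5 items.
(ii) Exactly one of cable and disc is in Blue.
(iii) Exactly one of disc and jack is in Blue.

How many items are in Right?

5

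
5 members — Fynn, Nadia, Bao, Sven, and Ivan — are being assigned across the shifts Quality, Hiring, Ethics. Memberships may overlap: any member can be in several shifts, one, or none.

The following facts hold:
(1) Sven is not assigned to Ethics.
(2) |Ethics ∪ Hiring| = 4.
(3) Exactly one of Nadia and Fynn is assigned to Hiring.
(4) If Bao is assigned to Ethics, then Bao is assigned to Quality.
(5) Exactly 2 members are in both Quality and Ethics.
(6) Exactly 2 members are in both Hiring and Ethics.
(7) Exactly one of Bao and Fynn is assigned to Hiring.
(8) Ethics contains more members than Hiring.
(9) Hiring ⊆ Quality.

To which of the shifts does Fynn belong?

From (1): Sven ∉ Ethics.
Suppose Fynn ∈ Quality: no assignment then satisfies all the clues, so Fynn ∉ Quality.

Fynn: Ethics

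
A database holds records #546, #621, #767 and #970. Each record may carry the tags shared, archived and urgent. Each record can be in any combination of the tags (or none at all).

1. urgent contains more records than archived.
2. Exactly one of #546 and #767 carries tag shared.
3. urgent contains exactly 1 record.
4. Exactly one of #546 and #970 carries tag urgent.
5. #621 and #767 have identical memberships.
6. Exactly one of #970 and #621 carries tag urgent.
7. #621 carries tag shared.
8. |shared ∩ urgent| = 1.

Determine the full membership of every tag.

shared = {#621, #767, #970}; archived = {}; urgent = {#970}

From (7): #621 ∈ shared.
(5): #767 matches #621: #767 ∈ shared.
(2) (exactly one): #546 ∉ shared.
Suppose #546 ∈ archived: no assignment then satisfies all the clues, so #546 ∉ archived.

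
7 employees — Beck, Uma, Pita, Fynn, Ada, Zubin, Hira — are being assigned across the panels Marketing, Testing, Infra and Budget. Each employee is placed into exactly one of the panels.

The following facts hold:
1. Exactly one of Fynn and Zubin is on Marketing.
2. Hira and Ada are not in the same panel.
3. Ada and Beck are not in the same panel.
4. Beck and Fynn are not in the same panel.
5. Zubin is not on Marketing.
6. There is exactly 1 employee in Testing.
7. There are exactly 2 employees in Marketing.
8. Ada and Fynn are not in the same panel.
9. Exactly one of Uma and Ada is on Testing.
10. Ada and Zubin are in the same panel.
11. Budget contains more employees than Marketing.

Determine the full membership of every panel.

Marketing = {Fynn, Hira}; Testing = {Uma}; Infra = {Beck}; Budget = {Ada, Pita, Zubin}

From (5): Zubin ∉ Marketing.
(1) (exactly one): Fynn ∈ Marketing.
(4): Beck ∉ Marketing.
(8): Ada ∉ Marketing.
Suppose Beck ∈ Testing: no assignment then satisfies all the clues, so Beck ∉ Testing.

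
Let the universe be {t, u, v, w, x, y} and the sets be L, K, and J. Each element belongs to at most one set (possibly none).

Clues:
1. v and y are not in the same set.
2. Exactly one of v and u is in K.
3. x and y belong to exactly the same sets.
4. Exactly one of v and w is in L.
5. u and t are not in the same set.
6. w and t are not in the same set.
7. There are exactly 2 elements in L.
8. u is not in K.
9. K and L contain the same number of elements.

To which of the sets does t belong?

t: K

From (8): u ∉ K.
(2) (exactly one): v ∈ K.
(4) (exactly one): w ∈ L.
(6): t ∉ L.
(1): y ∉ K.
(3): x matches y: x ∉ K.
Suppose t ∉ K: no assignment then satisfies all the clues, so t ∈ K.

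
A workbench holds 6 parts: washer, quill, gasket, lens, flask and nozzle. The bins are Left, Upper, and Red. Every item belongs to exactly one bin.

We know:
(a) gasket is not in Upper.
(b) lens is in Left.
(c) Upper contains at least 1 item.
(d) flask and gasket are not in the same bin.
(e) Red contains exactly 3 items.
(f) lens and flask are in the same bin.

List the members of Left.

Left = {flask, lens}

From (a): gasket ∉ Upper.
From (b): lens ∈ Left.
(f): flask matches lens: flask ∈ Left.
(d): gasket ∉ Left.
Only one bin left: gasket ∈ Red.
Suppose washer ∈ Left: no assignment then satisfies all the clues, so washer ∉ Left.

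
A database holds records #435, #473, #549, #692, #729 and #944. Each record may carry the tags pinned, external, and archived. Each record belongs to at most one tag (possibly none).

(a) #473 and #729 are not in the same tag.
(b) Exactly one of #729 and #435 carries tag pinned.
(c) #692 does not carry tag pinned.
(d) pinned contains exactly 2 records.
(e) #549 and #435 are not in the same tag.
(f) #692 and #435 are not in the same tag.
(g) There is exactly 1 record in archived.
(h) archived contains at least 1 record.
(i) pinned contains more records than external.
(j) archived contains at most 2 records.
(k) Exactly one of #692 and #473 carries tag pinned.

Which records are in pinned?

pinned = {#435, #473}

From (c): #692 ∉ pinned.
(k) (exactly one): #473 ∈ pinned.
(a): #729 ∉ pinned.
(b) (exactly one): #435 ∈ pinned.
(d): pinned already has 2, so the rest are out.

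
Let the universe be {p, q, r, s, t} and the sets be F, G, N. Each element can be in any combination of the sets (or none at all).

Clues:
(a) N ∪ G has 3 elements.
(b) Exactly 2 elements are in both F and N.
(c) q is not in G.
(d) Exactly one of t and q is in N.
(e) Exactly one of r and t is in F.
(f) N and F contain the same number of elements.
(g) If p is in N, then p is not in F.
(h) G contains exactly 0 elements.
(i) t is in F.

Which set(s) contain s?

s: F, N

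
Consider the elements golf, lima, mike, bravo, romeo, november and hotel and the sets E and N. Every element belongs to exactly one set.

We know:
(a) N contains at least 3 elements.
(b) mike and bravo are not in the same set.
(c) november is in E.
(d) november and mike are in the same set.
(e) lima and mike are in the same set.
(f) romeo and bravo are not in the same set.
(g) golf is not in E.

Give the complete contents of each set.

E = {lima, mike, november, romeo}; N = {bravo, golf, hotel}

From (c): november ∈ E.
From (g): golf ∉ E.
(d): mike matches november: mike ∈ E.
(e): lima matches mike: lima ∈ E.
Only one set left: golf ∈ N.
(b): bravo ∉ E.
Only one set left: bravo ∈ N.
(f): romeo ∉ N.
Only one set left: romeo ∈ E.
(a): only 3 candidates remain for N, so all are in.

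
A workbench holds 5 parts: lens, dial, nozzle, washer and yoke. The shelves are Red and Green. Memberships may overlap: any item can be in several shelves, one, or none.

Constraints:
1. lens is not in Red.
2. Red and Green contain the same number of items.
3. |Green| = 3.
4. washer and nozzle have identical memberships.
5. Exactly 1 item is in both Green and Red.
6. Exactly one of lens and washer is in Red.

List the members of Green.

Green = {dial, lens, yoke}

From (1): lens ∉ Red.
(6) (exactly one): washer ∈ Red.
(4): nozzle matches washer: nozzle ∈ Red.
Suppose lens ∉ Green: no assignment then satisfies all the clues, so lens ∈ Green.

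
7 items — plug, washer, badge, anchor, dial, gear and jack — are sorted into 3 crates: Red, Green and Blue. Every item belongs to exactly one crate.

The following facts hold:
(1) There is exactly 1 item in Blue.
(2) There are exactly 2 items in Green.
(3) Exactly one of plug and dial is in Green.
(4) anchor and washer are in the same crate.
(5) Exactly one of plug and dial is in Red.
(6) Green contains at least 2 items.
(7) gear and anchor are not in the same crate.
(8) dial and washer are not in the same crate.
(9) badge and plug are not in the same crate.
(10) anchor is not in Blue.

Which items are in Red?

Red = {anchor, jack, plug, washer}

From (10): anchor ∉ Blue.
(4): washer matches anchor: washer ∉ Blue.
Suppose plug ∉ Red: no assignment then satisfies all the clues, so plug ∈ Red.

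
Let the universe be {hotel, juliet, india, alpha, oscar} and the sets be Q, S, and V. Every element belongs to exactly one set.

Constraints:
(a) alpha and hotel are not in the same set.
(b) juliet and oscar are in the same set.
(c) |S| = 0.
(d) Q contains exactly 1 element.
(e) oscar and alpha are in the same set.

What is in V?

V = {alpha, india, juliet, oscar}

(c): S already has 0, so the rest are out.
Suppose hotel ∈ V: no assignment then satisfies all the clues, so hotel ∉ V.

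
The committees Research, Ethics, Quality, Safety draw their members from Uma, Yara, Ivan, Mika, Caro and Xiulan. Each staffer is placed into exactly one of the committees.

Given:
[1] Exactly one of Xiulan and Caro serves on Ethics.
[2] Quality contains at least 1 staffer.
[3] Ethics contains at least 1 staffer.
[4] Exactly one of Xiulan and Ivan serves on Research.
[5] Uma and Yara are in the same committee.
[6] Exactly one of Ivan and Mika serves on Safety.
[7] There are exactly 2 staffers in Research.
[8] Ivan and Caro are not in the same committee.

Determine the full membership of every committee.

Research = {Mika, Xiulan}; Ethics = {Caro}; Quality = {Uma, Yara}; Safety = {Ivan}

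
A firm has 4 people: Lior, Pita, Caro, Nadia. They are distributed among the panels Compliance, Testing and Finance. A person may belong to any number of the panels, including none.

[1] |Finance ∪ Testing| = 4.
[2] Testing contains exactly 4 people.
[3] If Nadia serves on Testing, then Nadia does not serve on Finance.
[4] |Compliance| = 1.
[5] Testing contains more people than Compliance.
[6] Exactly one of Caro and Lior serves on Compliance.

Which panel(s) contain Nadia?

Nadia: Testing

(2): only 4 candidates remain for Testing, so all are in.
(3): Nadia ∉ Finance.
Suppose Nadia ∈ Compliance: no assignment then satisfies all the clues, so Nadia ∉ Compliance.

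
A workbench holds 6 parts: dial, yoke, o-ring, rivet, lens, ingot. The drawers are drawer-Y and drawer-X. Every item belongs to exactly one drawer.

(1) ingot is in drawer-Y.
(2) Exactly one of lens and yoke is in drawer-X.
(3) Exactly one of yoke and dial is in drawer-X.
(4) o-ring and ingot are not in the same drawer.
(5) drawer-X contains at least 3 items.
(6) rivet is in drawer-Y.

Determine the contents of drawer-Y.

drawer-Y = {ingot, rivet, yoke}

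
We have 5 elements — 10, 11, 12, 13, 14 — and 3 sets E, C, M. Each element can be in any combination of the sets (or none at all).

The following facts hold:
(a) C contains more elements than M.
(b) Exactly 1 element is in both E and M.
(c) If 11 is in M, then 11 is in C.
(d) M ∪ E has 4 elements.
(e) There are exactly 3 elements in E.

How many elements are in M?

2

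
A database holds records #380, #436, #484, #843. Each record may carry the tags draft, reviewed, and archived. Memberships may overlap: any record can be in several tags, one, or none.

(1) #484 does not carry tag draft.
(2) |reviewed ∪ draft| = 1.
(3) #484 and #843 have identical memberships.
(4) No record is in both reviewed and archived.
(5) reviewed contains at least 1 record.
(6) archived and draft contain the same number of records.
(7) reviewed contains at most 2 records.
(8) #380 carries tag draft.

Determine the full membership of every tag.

draft = {#380}; reviewed = {#380}; archived = {#436}

From (1): #484 ∉ draft.
From (8): #380 ∈ draft.
(3): #843 matches #484: #843 ∉ draft.
Suppose #380 ∉ reviewed: no assignment then satisfies all the clues, so #380 ∈ reviewed.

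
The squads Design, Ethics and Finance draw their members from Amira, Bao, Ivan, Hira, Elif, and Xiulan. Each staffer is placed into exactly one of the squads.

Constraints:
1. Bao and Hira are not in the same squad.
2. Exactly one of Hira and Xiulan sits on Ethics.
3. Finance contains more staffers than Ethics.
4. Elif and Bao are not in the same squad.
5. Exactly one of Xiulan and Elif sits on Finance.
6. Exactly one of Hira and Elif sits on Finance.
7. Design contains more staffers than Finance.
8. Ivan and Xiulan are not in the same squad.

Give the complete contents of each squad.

Design = {Amira, Bao, Xiulan}; Ethics = {Hira}; Finance = {Elif, Ivan}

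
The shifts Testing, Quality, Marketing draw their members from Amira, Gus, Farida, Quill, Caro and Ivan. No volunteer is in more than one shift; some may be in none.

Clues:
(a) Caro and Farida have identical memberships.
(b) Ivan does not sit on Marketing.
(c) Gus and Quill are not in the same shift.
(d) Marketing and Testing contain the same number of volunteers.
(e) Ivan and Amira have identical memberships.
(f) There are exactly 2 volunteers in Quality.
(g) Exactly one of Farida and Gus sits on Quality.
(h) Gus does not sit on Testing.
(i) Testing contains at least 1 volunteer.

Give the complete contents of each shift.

Testing = {Quill}; Quality = {Caro, Farida}; Marketing = {Gus}

From (b): Ivan ∉ Marketing.
From (h): Gus ∉ Testing.
(e): Amira matches Ivan: Amira ∉ Marketing.
Suppose Amira ∈ Testing: no assignment then satisfies all the clues, so Amira ∉ Testing.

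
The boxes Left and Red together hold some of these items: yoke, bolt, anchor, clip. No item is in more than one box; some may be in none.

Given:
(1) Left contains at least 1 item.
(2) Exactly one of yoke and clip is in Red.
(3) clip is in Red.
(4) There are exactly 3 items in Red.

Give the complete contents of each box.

From (3): clip ∈ Red.
(2) (exactly one): yoke ∉ Red.
(4): only 3 candidates remain for Red, so all are in.
(1): only 1 candidates remain for Left, so all are in.

Left = {yoke}; Red = {anchor, bolt, clip}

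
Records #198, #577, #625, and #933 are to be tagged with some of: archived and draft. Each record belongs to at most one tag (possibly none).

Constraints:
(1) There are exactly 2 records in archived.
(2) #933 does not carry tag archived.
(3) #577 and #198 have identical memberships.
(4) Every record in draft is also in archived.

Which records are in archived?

archived = {#198, #577}

From (2): #933 ∉ archived.
(4) contrapositive: #933 ∉ draft.
Suppose #198 ∉ archived: no assignment then satisfies all the clues, so #198 ∈ archived.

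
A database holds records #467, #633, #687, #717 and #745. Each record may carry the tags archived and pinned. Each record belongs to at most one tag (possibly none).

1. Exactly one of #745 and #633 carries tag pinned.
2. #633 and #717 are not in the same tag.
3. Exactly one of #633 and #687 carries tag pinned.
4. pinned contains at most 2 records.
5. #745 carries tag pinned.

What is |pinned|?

From (5): #745 ∈ pinned.
(1) (exactly one): #633 ∉ pinned.
(3) (exactly one): #687 ∈ pinned.
(4): pinned already has 2, so the rest are out.

2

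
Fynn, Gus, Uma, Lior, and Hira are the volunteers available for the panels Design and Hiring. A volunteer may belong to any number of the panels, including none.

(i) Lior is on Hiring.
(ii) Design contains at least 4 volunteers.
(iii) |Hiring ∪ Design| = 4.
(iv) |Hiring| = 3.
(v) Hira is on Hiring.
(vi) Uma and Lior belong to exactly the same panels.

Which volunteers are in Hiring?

Hiring = {Hira, Lior, Uma}

From (i): Lior ∈ Hiring.
From (v): Hira ∈ Hiring.
(vi): Uma matches Lior: Uma ∈ Hiring.
(iv): Hiring already has 3, so the rest are out.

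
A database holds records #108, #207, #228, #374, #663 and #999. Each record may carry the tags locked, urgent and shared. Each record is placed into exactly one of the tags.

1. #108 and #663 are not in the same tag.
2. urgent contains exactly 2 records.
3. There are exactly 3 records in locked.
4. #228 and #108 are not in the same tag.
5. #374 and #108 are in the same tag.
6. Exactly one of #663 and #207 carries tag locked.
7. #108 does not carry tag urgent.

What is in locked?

locked = {#108, #207, #374}

From (7): #108 ∉ urgent.
(5): #374 matches #108: #374 ∉ urgent.
Suppose #108 ∉ locked: no assignment then satisfies all the clues, so #108 ∈ locked.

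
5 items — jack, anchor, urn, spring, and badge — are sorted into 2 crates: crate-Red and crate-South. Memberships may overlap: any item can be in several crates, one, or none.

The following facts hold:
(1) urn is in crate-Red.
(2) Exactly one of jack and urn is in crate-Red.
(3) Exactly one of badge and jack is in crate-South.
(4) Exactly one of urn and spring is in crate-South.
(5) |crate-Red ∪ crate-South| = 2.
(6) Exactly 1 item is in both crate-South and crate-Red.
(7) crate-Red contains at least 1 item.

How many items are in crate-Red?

1

From (1): urn ∈ crate-Red.
(2) (exactly one): jack ∉ crate-Red.
Suppose anchor ∈ crate-Red: no assignment then satisfies all the clues, so anchor ∉ crate-Red.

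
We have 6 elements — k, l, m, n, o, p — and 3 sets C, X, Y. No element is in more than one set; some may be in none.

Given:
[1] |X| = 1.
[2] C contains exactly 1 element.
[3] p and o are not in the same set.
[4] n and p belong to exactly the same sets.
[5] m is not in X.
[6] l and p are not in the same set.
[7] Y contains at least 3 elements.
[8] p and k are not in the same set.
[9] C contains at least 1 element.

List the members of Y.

Y = {m, n, p}

From (5): m ∉ X.
Suppose k ∈ Y: no assignment then satisfies all the clues, so k ∉ Y.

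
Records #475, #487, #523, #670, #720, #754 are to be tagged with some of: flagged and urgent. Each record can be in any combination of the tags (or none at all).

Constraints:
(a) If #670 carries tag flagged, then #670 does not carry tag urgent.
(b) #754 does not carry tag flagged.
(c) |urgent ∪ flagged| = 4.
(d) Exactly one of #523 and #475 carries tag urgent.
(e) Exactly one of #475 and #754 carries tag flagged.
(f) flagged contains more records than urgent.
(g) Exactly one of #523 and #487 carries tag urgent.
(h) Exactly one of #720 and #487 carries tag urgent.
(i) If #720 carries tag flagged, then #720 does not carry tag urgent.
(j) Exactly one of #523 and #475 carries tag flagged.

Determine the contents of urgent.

urgent = {#475, #487}

From (b): #754 ∉ flagged.
(e) (exactly one): #475 ∈ flagged.
(j) (exactly one): #523 ∉ flagged.
Suppose #475 ∉ urgent: no assignment then satisfies all the clues, so #475 ∈ urgent.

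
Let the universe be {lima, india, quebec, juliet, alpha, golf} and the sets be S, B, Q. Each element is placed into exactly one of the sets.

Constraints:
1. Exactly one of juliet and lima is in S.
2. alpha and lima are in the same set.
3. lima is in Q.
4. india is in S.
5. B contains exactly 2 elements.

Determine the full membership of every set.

S = {india, juliet}; B = {golf, quebec}; Q = {alpha, lima}

From (3): lima ∈ Q.
From (4): india ∈ S.
(1) (exactly one): juliet ∈ S.
(2): alpha matches lima: alpha ∉ S.
(2): alpha matches lima: alpha ∉ B.
(2): alpha matches lima: alpha ∈ Q.
(5): only 2 candidates remain for B, so all are in.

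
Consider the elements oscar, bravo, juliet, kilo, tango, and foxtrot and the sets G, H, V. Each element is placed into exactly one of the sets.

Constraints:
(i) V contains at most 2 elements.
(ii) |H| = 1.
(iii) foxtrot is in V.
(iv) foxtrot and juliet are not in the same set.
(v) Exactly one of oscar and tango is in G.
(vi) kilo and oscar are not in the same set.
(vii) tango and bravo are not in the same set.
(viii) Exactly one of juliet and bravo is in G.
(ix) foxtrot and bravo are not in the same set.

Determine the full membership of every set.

G = {juliet, kilo, tango}; H = {bravo}; V = {foxtrot, oscar}

From (iii): foxtrot ∈ V.
(iv): juliet ∉ V.
(ix): bravo ∉ V.
Suppose oscar ∈ G: no assignment then satisfies all the clues, so oscar ∉ G.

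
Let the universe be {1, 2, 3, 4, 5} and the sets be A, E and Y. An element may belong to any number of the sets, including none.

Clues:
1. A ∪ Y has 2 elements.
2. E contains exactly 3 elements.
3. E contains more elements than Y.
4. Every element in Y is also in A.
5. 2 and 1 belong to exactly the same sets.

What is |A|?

2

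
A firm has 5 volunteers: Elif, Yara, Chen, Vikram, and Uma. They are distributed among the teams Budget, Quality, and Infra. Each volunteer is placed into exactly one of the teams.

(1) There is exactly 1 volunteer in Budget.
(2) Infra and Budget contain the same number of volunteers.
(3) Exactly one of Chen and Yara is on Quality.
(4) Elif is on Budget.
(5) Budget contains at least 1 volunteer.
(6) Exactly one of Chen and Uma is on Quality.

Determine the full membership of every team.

Budget = {Elif}; Quality = {Uma, Vikram, Yara}; Infra = {Chen}

From (4): Elif ∈ Budget.
(1): Budget already has 1, so the rest are out.
Suppose Yara ∉ Quality: no assignment then satisfies all the clues, so Yara ∈ Quality.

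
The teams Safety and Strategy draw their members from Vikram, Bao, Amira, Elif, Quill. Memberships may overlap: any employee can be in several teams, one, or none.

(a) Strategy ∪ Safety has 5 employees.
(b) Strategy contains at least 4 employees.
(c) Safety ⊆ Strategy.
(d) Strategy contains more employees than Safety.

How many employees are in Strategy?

5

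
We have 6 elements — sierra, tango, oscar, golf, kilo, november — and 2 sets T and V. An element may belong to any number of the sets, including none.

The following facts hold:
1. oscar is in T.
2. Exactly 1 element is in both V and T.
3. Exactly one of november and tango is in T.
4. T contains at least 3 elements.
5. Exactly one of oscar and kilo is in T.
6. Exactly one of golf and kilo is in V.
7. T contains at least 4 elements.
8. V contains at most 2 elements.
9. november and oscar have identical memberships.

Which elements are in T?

From (1): oscar ∈ T.
(5) (exactly one): kilo ∉ T.
(9): november matches oscar: november ∈ T.
(3) (exactly one): tango ∉ T.
(7): only 4 candidates remain for T, so all are in.

T = {golf, november, oscar, sierra}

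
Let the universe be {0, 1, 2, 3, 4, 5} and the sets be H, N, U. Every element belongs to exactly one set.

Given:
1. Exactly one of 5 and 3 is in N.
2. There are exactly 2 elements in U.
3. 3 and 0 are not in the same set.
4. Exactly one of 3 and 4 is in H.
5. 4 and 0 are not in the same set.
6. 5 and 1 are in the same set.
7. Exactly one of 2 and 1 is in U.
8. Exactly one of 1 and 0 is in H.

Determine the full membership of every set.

H = {1, 4, 5}; N = {3}; U = {0, 2}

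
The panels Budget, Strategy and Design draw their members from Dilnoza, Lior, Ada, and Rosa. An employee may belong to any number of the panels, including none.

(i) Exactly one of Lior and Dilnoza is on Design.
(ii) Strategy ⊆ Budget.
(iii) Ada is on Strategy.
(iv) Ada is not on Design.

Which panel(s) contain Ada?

Ada: Budget, Strategy

From (iii): Ada ∈ Strategy.
From (iv): Ada ∉ Design.
(ii) with Ada ∈ Strategy: Ada ∈ Budget.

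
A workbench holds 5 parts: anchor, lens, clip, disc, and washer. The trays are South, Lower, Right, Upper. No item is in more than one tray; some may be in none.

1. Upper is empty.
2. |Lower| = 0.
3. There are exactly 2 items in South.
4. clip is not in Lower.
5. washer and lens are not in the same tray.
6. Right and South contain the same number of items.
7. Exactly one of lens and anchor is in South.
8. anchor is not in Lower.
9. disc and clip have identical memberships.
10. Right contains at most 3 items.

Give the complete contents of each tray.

South = {anchor, washer}; Lower = {}; Right = {clip, disc}; Upper = {}

From (4): clip ∉ Lower.
From (8): anchor ∉ Lower.
(1): Upper already has 0, so the rest are out.
(2): Lower already has 0, so the rest are out.
Suppose anchor ∉ South: no assignment then satisfies all the clues, so anchor ∈ South.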